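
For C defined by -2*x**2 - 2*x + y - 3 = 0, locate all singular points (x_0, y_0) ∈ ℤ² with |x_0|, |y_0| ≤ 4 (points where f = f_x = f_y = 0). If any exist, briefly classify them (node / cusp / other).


No singular points in the scanned grid; C is smooth there.

Compute partial derivatives:
  f_x = -4*x - 2.
  f_y = 1.
f_y = 1 is a nonzero constant, so f_y never vanishes: no point (x, y) can satisfy f = f_x = f_y = 0. In particular no (x, y) ∈ {−4, ..., 4}² is singular; the curve is smooth.


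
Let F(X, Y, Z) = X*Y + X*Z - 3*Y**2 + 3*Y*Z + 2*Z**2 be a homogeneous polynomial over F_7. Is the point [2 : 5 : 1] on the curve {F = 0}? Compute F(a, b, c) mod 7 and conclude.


F(2,5,1) ≡ 3 (mod 7); P is NOT on the curve.

Evaluate F(2, 5, 1) term-by-term (mod 7).
  X*Y ↦ 1·2·5·1 = 10
  X*Z ↦ 1·2·1·1 = 2
  -3*Y**2 ↦ -3·1·25·1 = -75
  3*Y*Z ↦ 3·1·5·1 = 15
  2*Z**2 ↦ 2·1·1·1 = 2
Sum: F(2, 5, 1) = (10) + (2) + (-75) + (15) + (2) = -46.
Reducing mod 7: -46 ≡ 3 (mod 7).
Since F(a, b, c) ≡ 3 ≠ 0 (mod 7), P does NOT lie on the curve.


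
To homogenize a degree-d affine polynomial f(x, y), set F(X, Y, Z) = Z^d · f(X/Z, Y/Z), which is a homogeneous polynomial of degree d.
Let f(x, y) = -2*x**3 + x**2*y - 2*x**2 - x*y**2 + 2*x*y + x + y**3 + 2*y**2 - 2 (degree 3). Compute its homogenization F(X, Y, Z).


F(X, Y, Z) = -2*X**3 + X**2*Y - 2*X**2*Z - X*Y**2 + 2*X*Y*Z + X*Z**2 + Y**3 + 2*Y**2*Z - 2*Z**3

deg(f) = 3.
Substitute x = X/Z, y = Y/Z into f, then multiply by Z^3.
  monomial -2·x^3·y^0 ↦ -2·X^3·Y^0·Z^0.
  monomial 1·x^2·y^1 ↦ 1·X^2·Y^1·Z^0.
  monomial -2·x^2·y^0 ↦ -2·X^2·Y^0·Z^1.
  monomial -1·x^1·y^2 ↦ -1·X^1·Y^2·Z^0.
  monomial 2·x^1·y^1 ↦ 2·X^1·Y^1·Z^1.
  monomial 1·x^1·y^0 ↦ 1·X^1·Y^0·Z^2.
  monomial 1·x^0·y^3 ↦ 1·X^0·Y^3·Z^0.
  monomial 2·x^0·y^2 ↦ 2·X^0·Y^2·Z^1.
  monomial -2·x^0·y^0 ↦ -2·X^0·Y^0·Z^3.
Collecting: F(X, Y, Z) = -2*X**3 + X**2*Y - 2*X**2*Z - X*Y**2 + 2*X*Y*Z + X*Z**2 + Y**3 + 2*Y**2*Z - 2*Z**3.


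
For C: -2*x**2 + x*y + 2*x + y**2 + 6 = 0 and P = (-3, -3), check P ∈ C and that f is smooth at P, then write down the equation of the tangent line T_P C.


Tangent line at P: 11*x - 9*y + 6 = 0.

Step 1: f(-3, -3) = 0, so P lies on C.
Step 2: partial derivatives
  f_x(x, y) = -4*x + y + 2, f_y(x, y) = x + 2*y.
  f_x(P) = 11, f_y(P) = -9 (gradient nonzero, so P is smooth).
Step 3: tangent line at P: 11·(x − -3) + -9·(y − -3) = 0.
Expanding: 11*x - 9*y + 6 = 0.


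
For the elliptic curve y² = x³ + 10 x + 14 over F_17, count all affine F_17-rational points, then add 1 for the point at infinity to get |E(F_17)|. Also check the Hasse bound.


Affine points = {(1, 5), (1, 12), (2, 5), (2, 12), (4, 4), (4, 13), (5, 6), (5, 11), (6, 1), (6, 16), (7, 6), (7, 11), (9, 0), (10, 3), (10, 14), (12, 3), (12, 14), (14, 5), (14, 12)}; affine count = 19; |E(F_17)| = 20.

Discriminant check: Δ ∝ 4a³ + 27b² = 4·10³ + 27·14² = 4·1000 + 27·196 ≡ 10 (mod 17). Nonzero ⇒ E is nonsingular.
For each x ∈ F_17, compute rhs = x³ + 10·x + 14 mod 17, then count y ∈ F_17 with y² ≡ rhs.
  x = 0: rhs = 14, matching y values: none (0 points).
  x = 1: rhs = 8, matching y values: 5, 12 (2 points).
  x = 2: rhs = 8, matching y values: 5, 12 (2 points).
  x = 3: rhs = 3, matching y values: none (0 points).
  x = 4: rhs = 16, matching y values: 4, 13 (2 points).
  x = 5: rhs = 2, matching y values: 6, 11 (2 points).
  x = 6: rhs = 1, matching y values: 1, 16 (2 points).
  x = 7: rhs = 2, matching y values: 6, 11 (2 points).
  x = 8: rhs = 11, matching y values: none (0 points).
  x = 9: rhs = 0, matching y values: 0 (1 points).
  x = 10: rhs = 9, matching y values: 3, 14 (2 points).
  x = 11: rhs = 10, matching y values: none (0 points).
  x = 12: rhs = 9, matching y values: 3, 14 (2 points).
  x = 13: rhs = 12, matching y values: none (0 points).
  x = 14: rhs = 8, matching y values: 5, 12 (2 points).
  x = 15: rhs = 3, matching y values: none (0 points).
  x = 16: rhs = 3, matching y values: none (0 points).
Total affine count: 19.
Full point count |E(F_17)| = 19 + 1 = 20.
Hasse bound: |20 − (17+1)| = |2| = 2 ≤ 2√17 ≈ 8.2462 ✓.


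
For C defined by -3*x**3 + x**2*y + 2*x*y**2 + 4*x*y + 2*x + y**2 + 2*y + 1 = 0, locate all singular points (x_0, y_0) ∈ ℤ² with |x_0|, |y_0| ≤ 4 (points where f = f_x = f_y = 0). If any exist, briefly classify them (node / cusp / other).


Singular points: {(0, -1)}; classification: node.

Compute partial derivatives:
  f_x = -9*x**2 + 2*x*y + 2*y**2 + 4*y + 2.
  f_y = x**2 + 4*x*y + 4*x + 2*y + 2.
Scan x_0 ∈ {−4, ..., 4}. For each x_0, f_y(x_0, y) is a polynomial in y; find its integer roots y ∈ {−4, ..., 4}, then test f_x and f at those candidates.
  x = -4: f_y(-4, y) = 2 - 14*y; no integer root y with |y| ≤ 4.
  x = -3: f_y(-3, y) = -10*y - 1; no integer root y with |y| ≤ 4.
  x = -2: f_y(-2, y) = -6*y - 2; no integer root y with |y| ≤ 4.
  x = -1: f_y(-1, y) = -2*y - 1; no integer root y with |y| ≤ 4.
  x = 0: f_y(0, y) = 2*y + 2; vanishes at y ∈ {-1}. (0, -1): f_x = 0, f = 0 — SINGULAR.
  x = 1: f_y(1, y) = 6*y + 7; no integer root y with |y| ≤ 4.
  x = 2: f_y(2, y) = 10*y + 14; no integer root y with |y| ≤ 4.
  x = 3: f_y(3, y) = 14*y + 23; no integer root y with |y| ≤ 4.
  x = 4: f_y(4, y) = 18*y + 34; no integer root y with |y| ≤ 4.
Only singular point on the grid: (0, -1).
Classify: substitute x = 0 + u, y = -1 + v and expand: f = -3*u**3 + u**2*v - u**2 + 2*u*v**2 + v**2.
No constant or linear terms (consistent with a singular point). Quadratic part: -u**2 + v**2. Cubic part: -3*u**3 + u**2*v + 2*u*v**2.
The quadratic part v**2 - u**2 = (v − u)(v + u) splits into two distinct linear factors, so there are two distinct tangent lines y − -1 = ±(x − 0) — this is a node (ordinary double point).
Classification: node.


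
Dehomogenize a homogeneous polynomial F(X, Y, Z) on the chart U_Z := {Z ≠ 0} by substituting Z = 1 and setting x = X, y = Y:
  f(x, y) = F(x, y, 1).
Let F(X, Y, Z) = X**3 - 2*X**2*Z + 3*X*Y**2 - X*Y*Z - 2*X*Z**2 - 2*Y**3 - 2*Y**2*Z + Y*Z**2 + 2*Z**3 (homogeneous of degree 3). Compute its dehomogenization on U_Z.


f(x, y) = x**3 - 2*x**2 + 3*x*y**2 - x*y - 2*x - 2*y**3 - 2*y**2 + y + 2

On U_Z we set Z = 1. Each monomial c·X^i·Y^j·Z^k in F becomes c·x^i·y^j·1^k = c·x^i·y^j.
Substituting Z = 1: F(X, Y, 1) = x**3 - 2*x**2 + 3*x*y**2 - x*y - 2*x - 2*y**3 - 2*y**2 + y + 2.
Note: deg(f) ≤ deg(F) = 3; strict inequality happens when F is divisible by Z (lost terms).


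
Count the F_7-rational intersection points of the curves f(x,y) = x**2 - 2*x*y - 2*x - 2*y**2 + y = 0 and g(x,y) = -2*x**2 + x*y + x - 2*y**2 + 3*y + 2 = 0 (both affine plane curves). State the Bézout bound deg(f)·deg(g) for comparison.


Common zeros: {(3, 4)}; count = 1; Bézout bound = 4.

deg(f) = 2, deg(g) = 2, so Bézout bound = 4.
Scan x ∈ F_7. For each x, list the y ∈ F_7 with f(x, y) ≡ 0 and those with g(x, y) ≡ 0 (mod 7); the common zeros in that column are the intersection.
  x = 0: f ≡ 0 at y ∈ {0, 4}; g ≡ 0 at y ∈ {2, 3}; common: ∅.
  x = 1: f ≡ 0 at y ∈ {5}; g ≡ 0 at y ∈ ∅; common: ∅.
  x = 2: f ≡ 0 at y ∈ {0, 2}; g ≡ 0 at y ∈ {3}; common: ∅.
  x = 3: f ≡ 0 at y ∈ {4}; g ≡ 0 at y ∈ {4, 6}; common: {4}.
  x = 4: f ≡ 0 at y ∈ {2, 5}; g ≡ 0 at y ∈ {1, 6}; common: ∅.
  x = 5: f ≡ 0 at y ∈ ∅; g ≡ 0 at y ∈ {2}; common: ∅.
  x = 6: f ≡ 0 at y ∈ ∅; g ≡ 0 at y ∈ ∅; common: ∅.
Collecting: common zeros = {(3, 4)}, so the count is 1.
Comparison with the Bézout bound: 1 ≤ 4 = deg(f)·deg(g), as expected for curves with no common component (the affine F_7-count falls short of the bound because intersections may lie at infinity, over extension fields, or carry multiplicity).


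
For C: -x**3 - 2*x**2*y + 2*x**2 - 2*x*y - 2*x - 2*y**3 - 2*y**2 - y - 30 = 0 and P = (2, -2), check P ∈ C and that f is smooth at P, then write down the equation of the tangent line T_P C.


Tangent line at P: 14*x - 29*y - 86 = 0.

Step 1: f(2, -2) = 0, so P lies on C.
Step 2: partial derivatives
  f_x(x, y) = -3*x**2 - 4*x*y + 4*x - 2*y - 2, f_y(x, y) = -2*x**2 - 2*x - 6*y**2 - 4*y - 1.
  f_x(P) = 14, f_y(P) = -29 (gradient nonzero, so P is smooth).
Step 3: tangent line at P: 14·(x − 2) + -29·(y − -2) = 0.
Expanding: 14*x - 29*y - 86 = 0.


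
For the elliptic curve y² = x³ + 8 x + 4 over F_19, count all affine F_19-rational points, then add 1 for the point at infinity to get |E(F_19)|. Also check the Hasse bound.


Affine points = {(0, 2), (0, 17), (2, 3), (2, 16), (3, 6), (3, 13), (4, 9), (4, 10), (5, 6), (5, 13), (7, 2), (7, 17), (9, 8), (9, 11), (10, 1), (10, 18), (11, 6), (11, 13), (12, 2), (12, 17), (13, 5), (13, 14)}; affine count = 22; |E(F_19)| = 23.

Discriminant check: Δ ∝ 4a³ + 27b² = 4·8³ + 27·4² = 4·512 + 27·16 ≡ 10 (mod 19). Nonzero ⇒ E is nonsingular.
For each x ∈ F_19, compute rhs = x³ + 8·x + 4 mod 19, then count y ∈ F_19 with y² ≡ rhs.
  x = 0: rhs = 4, matching y values: 2, 17 (2 points).
  x = 1: rhs = 13, matching y values: none (0 points).
  x = 2: rhs = 9, matching y values: 3, 16 (2 points).
  x = 3: rhs = 17, matching y values: 6, 13 (2 points).
  x = 4: rhs = 5, matching y values: 9, 10 (2 points).
  x = 5: rhs = 17, matching y values: 6, 13 (2 points).
  x = 6: rhs = 2, matching y values: none (0 points).
  x = 7: rhs = 4, matching y values: 2, 17 (2 points).
  x = 8: rhs = 10, matching y values: none (0 points).
  x = 9: rhs = 7, matching y values: 8, 11 (2 points).
  x = 10: rhs = 1, matching y values: 1, 18 (2 points).
  x = 11: rhs = 17, matching y values: 6, 13 (2 points).
  x = 12: rhs = 4, matching y values: 2, 17 (2 points).
  x = 13: rhs = 6, matching y values: 5, 14 (2 points).
  x = 14: rhs = 10, matching y values: none (0 points).
  x = 15: rhs = 3, matching y values: none (0 points).
  x = 16: rhs = 10, matching y values: none (0 points).
  x = 17: rhs = 18, matching y values: none (0 points).
  x = 18: rhs = 14, matching y values: none (0 points).
Total affine count: 22.
Full point count |E(F_19)| = 22 + 1 = 23.
Hasse bound: |23 − (19+1)| = |3| = 3 ≤ 2√19 ≈ 8.7178 ✓.


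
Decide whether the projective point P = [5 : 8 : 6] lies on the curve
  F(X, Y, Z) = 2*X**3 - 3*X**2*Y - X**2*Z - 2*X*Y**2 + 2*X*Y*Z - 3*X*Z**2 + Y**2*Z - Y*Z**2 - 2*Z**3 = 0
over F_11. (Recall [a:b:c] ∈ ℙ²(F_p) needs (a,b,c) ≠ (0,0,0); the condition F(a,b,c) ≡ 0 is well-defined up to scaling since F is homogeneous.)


F(5,8,6) ≡ 4 (mod 11); P is NOT on the curve.

Evaluate F(5, 8, 6) term-by-term (mod 11).
  2*X**3 ↦ 2·125·1·1 = 250
  -3*X**2*Y ↦ -3·25·8·1 = -600
  -X**2*Z ↦ -1·25·1·6 = -150
  -2*X*Y**2 ↦ -2·5·64·1 = -640
  2*X*Y*Z ↦ 2·5·8·6 = 480
  -3*X*Z**2 ↦ -3·5·1·36 = -540
  Y**2*Z ↦ 1·1·64·6 = 384
  -Y*Z**2 ↦ -1·1·8·36 = -288
  -2*Z**3 ↦ -2·1·1·216 = -432
Sum: F(5, 8, 6) = (250) + (-600) + (-150) + (-640) + (480) + (-540) + (384) + (-288) + (-432) = -1536.
Reducing mod 11: -1536 ≡ 4 (mod 11).
Since F(a, b, c) ≡ 4 ≠ 0 (mod 11), P does NOT lie on the curve.


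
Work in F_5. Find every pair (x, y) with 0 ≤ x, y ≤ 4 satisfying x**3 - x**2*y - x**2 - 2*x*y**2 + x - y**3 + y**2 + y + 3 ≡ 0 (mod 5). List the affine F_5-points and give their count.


Affine F_5-points: {(2, 4), (3, 1), (3, 2), (4, 0), (4, 3)}; count = 5.

For each of the 25 pairs (x, y) ∈ F_5², evaluate f(x, y) mod 5. Record the zeros.
  x = 0: [0↦3, 1↦4, 2↦1, 3↦3, 4↦4]  zeros at y ∈ ∅
  x = 1: [0↦4, 1↦2, 2↦2, 3↦3, 4↦4]  zeros at y ∈ ∅
  x = 2: [0↦4, 1↦2, 2↦3, 3↦1, 4↦0]  zeros at y ∈ {4}
  x = 3: [0↦4, 1↦0, 2↦0, 3↦3, 4↦3]  zeros at y ∈ {1, 2}
  x = 4: [0↦0, 1↦2, 2↦4, 3↦0, 4↦4]  zeros at y ∈ {0, 3}
Collecting zeros: affine points = {(2, 4), (3, 1), (3, 2), (4, 0), (4, 3)}.
Total count |C(F_5)_aff| = 5.


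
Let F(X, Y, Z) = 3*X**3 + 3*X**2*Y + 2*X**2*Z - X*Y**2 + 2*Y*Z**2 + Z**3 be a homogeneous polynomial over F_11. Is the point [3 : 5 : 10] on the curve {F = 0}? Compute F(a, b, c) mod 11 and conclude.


F(3,5,10) ≡ 0 (mod 11); P is on the curve.

Evaluate F(3, 5, 10) term-by-term (mod 11).
  3*X**3 ↦ 3·27·1·1 = 81
  3*X**2*Y ↦ 3·9·5·1 = 135
  2*X**2*Z ↦ 2·9·1·10 = 180
  -X*Y**2 ↦ -1·3·25·1 = -75
  2*Y*Z**2 ↦ 2·1·5·100 = 1000
  Z**3 ↦ 1·1·1·1000 = 1000
Sum: F(3, 5, 10) = (81) + (135) + (180) + (-75) + (1000) + (1000) = 2321.
Reducing mod 11: 2321 ≡ 0 (mod 11).
Since F(a, b, c) ≡ 0 (mod 11), P lies on the curve.


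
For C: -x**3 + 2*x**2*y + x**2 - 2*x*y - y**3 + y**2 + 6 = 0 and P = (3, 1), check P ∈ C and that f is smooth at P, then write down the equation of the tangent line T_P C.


Tangent line at P: -11*x + 11*y + 22 = 0.

Step 1: f(3, 1) = 0, so P lies on C.
Step 2: partial derivatives
  f_x(x, y) = -3*x**2 + 4*x*y + 2*x - 2*y, f_y(x, y) = 2*x**2 - 2*x - 3*y**2 + 2*y.
  f_x(P) = -11, f_y(P) = 11 (gradient nonzero, so P is smooth).
Step 3: tangent line at P: -11·(x − 3) + 11·(y − 1) = 0.
Expanding: -11*x + 11*y + 22 = 0.


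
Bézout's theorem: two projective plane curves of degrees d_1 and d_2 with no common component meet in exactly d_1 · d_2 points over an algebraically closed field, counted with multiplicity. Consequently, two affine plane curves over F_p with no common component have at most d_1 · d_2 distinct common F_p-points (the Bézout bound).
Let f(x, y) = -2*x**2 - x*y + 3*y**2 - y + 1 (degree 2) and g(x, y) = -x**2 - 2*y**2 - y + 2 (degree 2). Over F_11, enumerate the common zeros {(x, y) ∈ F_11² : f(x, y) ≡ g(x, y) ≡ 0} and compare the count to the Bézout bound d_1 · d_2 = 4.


Common zeros: {(3, 8)}; count = 1; Bézout bound = 4.

deg(f) = 2, deg(g) = 2, so Bézout bound = 4.
Scan x ∈ F_11. For each x, list the y ∈ F_11 with f(x, y) ≡ 0 and those with g(x, y) ≡ 0 (mod 11); the common zeros in that column are the intersection.
  x = 0: f ≡ 0 at y ∈ {2}; g ≡ 0 at y ∈ ∅; common: ∅.
  x = 1: f ≡ 0 at y ∈ {1, 7}; g ≡ 0 at y ∈ {6, 10}; common: ∅.
  x = 2: f ≡ 0 at y ∈ {3, 9}; g ≡ 0 at y ∈ ∅; common: ∅.
  x = 3: f ≡ 0 at y ∈ {8}; g ≡ 0 at y ∈ {8}; common: {8}.
  x = 4: f ≡ 0 at y ∈ {1, 8}; g ≡ 0 at y ∈ ∅; common: ∅.
  x = 5: f ≡ 0 at y ∈ ∅; g ≡ 0 at y ∈ {2, 3}; common: ∅.
  x = 6: f ≡ 0 at y ∈ ∅; g ≡ 0 at y ∈ {2, 3}; common: ∅.
  x = 7: f ≡ 0 at y ∈ ∅; g ≡ 0 at y ∈ ∅; common: ∅.
  x = 8: f ≡ 0 at y ∈ ∅; g ≡ 0 at y ∈ {8}; common: ∅.
  x = 9: f ≡ 0 at y ∈ ∅; g ≡ 0 at y ∈ ∅; common: ∅.
  x = 10: f ≡ 0 at y ∈ {2, 9}; g ≡ 0 at y ∈ {6, 10}; common: ∅.
Collecting: common zeros = {(3, 8)}, so the count is 1.
Comparison with the Bézout bound: 1 ≤ 4 = deg(f)·deg(g), as expected for curves with no common component (the affine F_11-count falls short of the bound because intersections may lie at infinity, over extension fields, or carry multiplicity).


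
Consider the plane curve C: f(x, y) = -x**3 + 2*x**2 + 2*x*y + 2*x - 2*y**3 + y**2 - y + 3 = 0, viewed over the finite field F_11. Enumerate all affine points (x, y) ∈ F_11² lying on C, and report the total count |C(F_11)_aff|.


Affine F_11-points: {(0, 2), (1, 8), (3, 0), (5, 5), (6, 8), (8, 6), (10, 1)}; count = 7.

For each of the 121 pairs (x, y) ∈ F_11², evaluate f(x, y) mod 11. Record the zeros.
  x = 0: [0↦3, 1↦1, 2↦0, 3↦10, 4↦8, 5↦4, 6↦8, 7↦8, 8↦3, 9↦3, 10↦7]  zeros at y ∈ {2}
  x = 1: [0↦6, 1↦6, 2↦7, 3↦8, 4↦8, 5↦6, 6↦1, 7↦3, 8↦0, 9↦2, 10↦8]  zeros at y ∈ {8}
  x = 2: [0↦7, 1↦9, 2↦1, 3↦4, 4↦6, 5↦6, 6↦3, 7↦7, 8↦6, 9↦10, 10↦7]  zeros at y ∈ ∅
  x = 3: [0↦0, 1↦4, 2↦9, 3↦3, 4↦7, 5↦9, 6↦8, 7↦3, 8↦4, 9↦10, 10↦9]  zeros at y ∈ {0}
  x = 4: [0↦1, 1↦7, 2↦3, 3↦10, 4↦5, 5↦9, 6↦10, 7↦7, 8↦10, 9↦7, 10↦8]  zeros at y ∈ ∅
  x = 5: [0↦4, 1↦1, 2↦10, 3↦8, 4↦5, 5↦0, 6↦3, 7↦2, 8↦7, 9↦6, 10↦9]  zeros at y ∈ {5}
  x = 6: [0↦3, 1↦2, 2↦2, 3↦2, 4↦1, 5↦9, 6↦3, 7↦4, 8↦0, 9↦1, 10↦6]  zeros at y ∈ {8}
  x = 7: [0↦3, 1↦4, 2↦6, 3↦8, 4↦9, 5↦8, 6↦4, 7↦7, 8↦5, 9↦8, 10↦4]  zeros at y ∈ ∅
  x = 8: [0↦9, 1↦1, 2↦5, 3↦9, 4↦1, 5↦2, 6↦0, 7↦5, 8↦5, 9↦10, 10↦8]  zeros at y ∈ {6}
  x = 9: [0↦4, 1↦9, 2↦4, 3↦10, 4↦4, 5↦7, 6↦7, 7↦3, 8↦5, 9↦1, 10↦1]  zeros at y ∈ ∅
  x = 10: [0↦4, 1↦0, 2↦8, 3↦5, 4↦1, 5↦6, 6↦8, 7↦6, 8↦10, 9↦8, 10↦10]  zeros at y ∈ {1}
Collecting zeros: affine points = {(0, 2), (1, 8), (3, 0), (5, 5), (6, 8), (8, 6), (10, 1)}.
Total count |C(F_11)_aff| = 7.


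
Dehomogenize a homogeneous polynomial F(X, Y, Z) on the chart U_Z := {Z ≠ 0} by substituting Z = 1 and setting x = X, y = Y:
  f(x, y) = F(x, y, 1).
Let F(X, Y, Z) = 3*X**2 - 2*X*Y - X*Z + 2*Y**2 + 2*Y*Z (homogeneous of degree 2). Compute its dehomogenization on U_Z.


f(x, y) = 3*x**2 - 2*x*y - x + 2*y**2 + 2*y

On U_Z we set Z = 1. Each monomial c·X^i·Y^j·Z^k in F becomes c·x^i·y^j·1^k = c·x^i·y^j.
Substituting Z = 1: F(X, Y, 1) = 3*x**2 - 2*x*y - x + 2*y**2 + 2*y.
Note: deg(f) ≤ deg(F) = 2; strict inequality happens when F is divisible by Z (lost terms).


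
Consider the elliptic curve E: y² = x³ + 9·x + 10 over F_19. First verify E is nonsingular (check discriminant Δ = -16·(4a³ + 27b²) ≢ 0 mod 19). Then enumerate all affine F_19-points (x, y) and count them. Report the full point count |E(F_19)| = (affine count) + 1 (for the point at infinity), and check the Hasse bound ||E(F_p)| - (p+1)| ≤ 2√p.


Affine points = {(1, 1), (1, 18), (2, 6), (2, 13), (3, 8), (3, 11), (5, 3), (5, 16), (7, 6), (7, 13), (8, 9), (8, 10), (10, 6), (10, 13), (13, 5), (13, 14), (14, 7), (14, 12), (15, 9), (15, 10), (18, 0)}; affine count = 21; |E(F_19)| = 22.

Discriminant check: Δ ∝ 4a³ + 27b² = 4·9³ + 27·10² = 4·729 + 27·100 ≡ 11 (mod 19). Nonzero ⇒ E is nonsingular.
For each x ∈ F_19, compute rhs = x³ + 9·x + 10 mod 19, then count y ∈ F_19 with y² ≡ rhs.
  x = 0: rhs = 10, matching y values: none (0 points).
  x = 1: rhs = 1, matching y values: 1, 18 (2 points).
  x = 2: rhs = 17, matching y values: 6, 13 (2 points).
  x = 3: rhs = 7, matching y values: 8, 11 (2 points).
  x = 4: rhs = 15, matching y values: none (0 points).
  x = 5: rhs = 9, matching y values: 3, 16 (2 points).
  x = 6: rhs = 14, matching y values: none (0 points).
  x = 7: rhs = 17, matching y values: 6, 13 (2 points).
  x = 8: rhs = 5, matching y values: 9, 10 (2 points).
  x = 9: rhs = 3, matching y values: none (0 points).
  x = 10: rhs = 17, matching y values: 6, 13 (2 points).
  x = 11: rhs = 15, matching y values: none (0 points).
  x = 12: rhs = 3, matching y values: none (0 points).
  x = 13: rhs = 6, matching y values: 5, 14 (2 points).
  x = 14: rhs = 11, matching y values: 7, 12 (2 points).
  x = 15: rhs = 5, matching y values: 9, 10 (2 points).
  x = 16: rhs = 13, matching y values: none (0 points).
  x = 17: rhs = 3, matching y values: none (0 points).
  x = 18: rhs = 0, matching y values: 0 (1 points).
Total affine count: 21.
Full point count |E(F_19)| = 21 + 1 = 22.
Hasse bound: |22 − (19+1)| = |2| = 2 ≤ 2√19 ≈ 8.7178 ✓.


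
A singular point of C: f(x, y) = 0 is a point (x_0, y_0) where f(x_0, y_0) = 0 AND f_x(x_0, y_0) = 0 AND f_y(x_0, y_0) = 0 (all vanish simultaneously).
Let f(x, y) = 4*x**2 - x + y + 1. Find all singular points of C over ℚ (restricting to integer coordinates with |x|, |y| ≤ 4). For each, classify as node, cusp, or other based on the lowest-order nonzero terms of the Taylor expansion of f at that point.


No singular points in the scanned grid; C is smooth there.

Compute partial derivatives:
  f_x = 8*x - 1.
  f_y = 1.
f_y = 1 is a nonzero constant, so f_y never vanishes: no point (x, y) can satisfy f = f_x = f_y = 0. In particular no (x, y) ∈ {−4, ..., 4}² is singular; the curve is smooth.


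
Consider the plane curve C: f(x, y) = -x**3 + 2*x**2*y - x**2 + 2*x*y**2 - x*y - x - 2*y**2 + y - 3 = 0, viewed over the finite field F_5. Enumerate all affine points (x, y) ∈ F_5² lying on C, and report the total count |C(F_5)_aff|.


Affine F_5-points: {(1, 3), (2, 2), (4, 2), (4, 4)}; count = 4.

For each of the 25 pairs (x, y) ∈ F_5², evaluate f(x, y) mod 5. Record the zeros.
  x = 0: [0↦2, 1↦1, 2↦1, 3↦2, 4↦4]  zeros at y ∈ ∅
  x = 1: [0↦4, 1↦1, 2↦3, 3↦0, 4↦2]  zeros at y ∈ {3}
  x = 2: [0↦3, 1↦2, 2↦0, 3↦2, 4↦3]  zeros at y ∈ {2}
  x = 3: [0↦3, 1↦3, 2↦1, 3↦2, 4↦1]  zeros at y ∈ ∅
  x = 4: [0↦3, 1↦3, 2↦0, 3↦4, 4↦0]  zeros at y ∈ {2, 4}
Collecting zeros: affine points = {(1, 3), (2, 2), (4, 2), (4, 4)}.
Total count |C(F_5)_aff| = 4.


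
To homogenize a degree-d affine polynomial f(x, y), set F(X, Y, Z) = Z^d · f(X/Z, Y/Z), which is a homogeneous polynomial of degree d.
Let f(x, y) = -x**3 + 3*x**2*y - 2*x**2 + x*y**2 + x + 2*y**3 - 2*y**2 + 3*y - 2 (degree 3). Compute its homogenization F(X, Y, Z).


F(X, Y, Z) = -X**3 + 3*X**2*Y - 2*X**2*Z + X*Y**2 + X*Z**2 + 2*Y**3 - 2*Y**2*Z + 3*Y*Z**2 - 2*Z**3

deg(f) = 3.
Substitute x = X/Z, y = Y/Z into f, then multiply by Z^3.
  monomial -1·x^3·y^0 ↦ -1·X^3·Y^0·Z^0.
  monomial 3·x^2·y^1 ↦ 3·X^2·Y^1·Z^0.
  monomial -2·x^2·y^0 ↦ -2·X^2·Y^0·Z^1.
  monomial 1·x^1·y^2 ↦ 1·X^1·Y^2·Z^0.
  monomial 1·x^1·y^0 ↦ 1·X^1·Y^0·Z^2.
  monomial 2·x^0·y^3 ↦ 2·X^0·Y^3·Z^0.
  monomial -2·x^0·y^2 ↦ -2·X^0·Y^2·Z^1.
  monomial 3·x^0·y^1 ↦ 3·X^0·Y^1·Z^2.
  monomial -2·x^0·y^0 ↦ -2·X^0·Y^0·Z^3.
Collecting: F(X, Y, Z) = -X**3 + 3*X**2*Y - 2*X**2*Z + X*Y**2 + X*Z**2 + 2*Y**3 - 2*Y**2*Z + 3*Y*Z**2 - 2*Z**3.


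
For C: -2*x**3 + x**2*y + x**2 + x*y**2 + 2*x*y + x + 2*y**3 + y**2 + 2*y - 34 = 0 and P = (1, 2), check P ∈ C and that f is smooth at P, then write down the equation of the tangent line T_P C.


Tangent line at P: 9*x + 37*y - 83 = 0.

Step 1: f(1, 2) = 0, so P lies on C.
Step 2: partial derivatives
  f_x(x, y) = -6*x**2 + 2*x*y + 2*x + y**2 + 2*y + 1, f_y(x, y) = x**2 + 2*x*y + 2*x + 6*y**2 + 2*y + 2.
  f_x(P) = 9, f_y(P) = 37 (gradient nonzero, so P is smooth).
Step 3: tangent line at P: 9·(x − 1) + 37·(y − 2) = 0.
Expanding: 9*x + 37*y - 83 = 0.


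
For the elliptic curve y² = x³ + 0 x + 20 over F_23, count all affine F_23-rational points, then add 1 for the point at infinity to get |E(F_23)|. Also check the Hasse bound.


Affine points = {(3, 1), (3, 22), (6, 11), (6, 12), (7, 8), (7, 15), (8, 7), (8, 16), (9, 6), (9, 17), (10, 10), (10, 13), (12, 0), (13, 3), (13, 20), (14, 2), (14, 21), (19, 5), (19, 18), (20, 4), (20, 19), (21, 9), (21, 14)}; affine count = 23; |E(F_23)| = 24.

Discriminant check: Δ ∝ 4a³ + 27b² = 4·0³ + 27·20² = 4·0 + 27·400 ≡ 13 (mod 23). Nonzero ⇒ E is nonsingular.
For each x ∈ F_23, compute rhs = x³ + 0·x + 20 mod 23, then count y ∈ F_23 with y² ≡ rhs.
  x = 0: rhs = 20, matching y values: none (0 points).
  x = 1: rhs = 21, matching y values: none (0 points).
  x = 2: rhs = 5, matching y values: none (0 points).
  x = 3: rhs = 1, matching y values: 1, 22 (2 points).
  x = 4: rhs = 15, matching y values: none (0 points).
  x = 5: rhs = 7, matching y values: none (0 points).
  x = 6: rhs = 6, matching y values: 11, 12 (2 points).
  x = 7: rhs = 18, matching y values: 8, 15 (2 points).
  x = 8: rhs = 3, matching y values: 7, 16 (2 points).
  x = 9: rhs = 13, matching y values: 6, 17 (2 points).
  x = 10: rhs = 8, matching y values: 10, 13 (2 points).
  x = 11: rhs = 17, matching y values: none (0 points).
  x = 12: rhs = 0, matching y values: 0 (1 points).
  x = 13: rhs = 9, matching y values: 3, 20 (2 points).
  x = 14: rhs = 4, matching y values: 2, 21 (2 points).
  x = 15: rhs = 14, matching y values: none (0 points).
  x = 16: rhs = 22, matching y values: none (0 points).
  x = 17: rhs = 11, matching y values: none (0 points).
  x = 18: rhs = 10, matching y values: none (0 points).
  x = 19: rhs = 2, matching y values: 5, 18 (2 points).
  x = 20: rhs = 16, matching y values: 4, 19 (2 points).
  x = 21: rhs = 12, matching y values: 9, 14 (2 points).
  x = 22: rhs = 19, matching y values: none (0 points).
Total affine count: 23.
Full point count |E(F_23)| = 23 + 1 = 24.
Hasse bound: |24 − (23+1)| = |0| = 0 ≤ 2√23 ≈ 9.5917 ✓.


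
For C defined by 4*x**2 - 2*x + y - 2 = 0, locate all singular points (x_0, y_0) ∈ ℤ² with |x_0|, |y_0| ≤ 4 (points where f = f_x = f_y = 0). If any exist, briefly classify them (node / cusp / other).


No singular points in the scanned grid; C is smooth there.

Compute partial derivatives:
  f_x = 8*x - 2.
  f_y = 1.
f_y = 1 is a nonzero constant, so f_y never vanishes: no point (x, y) can satisfy f = f_x = f_y = 0. In particular no (x, y) ∈ {−4, ..., 4}² is singular; the curve is smooth.


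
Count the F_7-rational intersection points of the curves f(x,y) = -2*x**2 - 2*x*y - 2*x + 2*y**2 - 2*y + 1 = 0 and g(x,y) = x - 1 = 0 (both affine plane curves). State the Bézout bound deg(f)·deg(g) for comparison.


Common zeros: ∅; count = 0; Bézout bound = 2.

deg(f) = 2, deg(g) = 1, so Bézout bound = 2.
Scan x ∈ F_7. For each x, list the y ∈ F_7 with f(x, y) ≡ 0 and those with g(x, y) ≡ 0 (mod 7); the common zeros in that column are the intersection.
  x = 0: f ≡ 0 at y ∈ ∅; g ≡ 0 at y ∈ ∅; common: ∅.
  x = 1: f ≡ 0 at y ∈ ∅; g ≡ 0 at y ∈ {0, 1, 2, 3, 4, 5, 6}; common: ∅.
  x = 2: f ≡ 0 at y ∈ ∅; g ≡ 0 at y ∈ ∅; common: ∅.
  x = 3: f ≡ 0 at y ∈ ∅; g ≡ 0 at y ∈ ∅; common: ∅.
  x = 4: f ≡ 0 at y ∈ ∅; g ≡ 0 at y ∈ ∅; common: ∅.
  x = 5: f ≡ 0 at y ∈ {3}; g ≡ 0 at y ∈ ∅; common: ∅.
  x = 6: f ≡ 0 at y ∈ ∅; g ≡ 0 at y ∈ ∅; common: ∅.
Collecting: common zeros = ∅, so the count is 0.
Comparison with the Bézout bound: 0 ≤ 2 = deg(f)·deg(g), as expected for curves with no common component (the affine F_7-count falls short of the bound because intersections may lie at infinity, over extension fields, or carry multiplicity).


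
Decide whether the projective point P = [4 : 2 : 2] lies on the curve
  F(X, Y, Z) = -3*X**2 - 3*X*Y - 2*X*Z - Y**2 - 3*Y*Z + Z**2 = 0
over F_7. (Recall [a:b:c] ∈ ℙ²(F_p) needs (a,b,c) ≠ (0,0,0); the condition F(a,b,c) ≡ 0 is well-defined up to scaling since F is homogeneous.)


F(4,2,2) ≡ 5 (mod 7); P is NOT on the curve.

Evaluate F(4, 2, 2) term-by-term (mod 7).
  -3*X**2 ↦ -3·16·1·1 = -48
  -3*X*Y ↦ -3·4·2·1 = -24
  -2*X*Z ↦ -2·4·1·2 = -16
  -Y**2 ↦ -1·1·4·1 = -4
  -3*Y*Z ↦ -3·1·2·2 = -12
  Z**2 ↦ 1·1·1·4 = 4
Sum: F(4, 2, 2) = (-48) + (-24) + (-16) + (-4) + (-12) + (4) = -100.
Reducing mod 7: -100 ≡ 5 (mod 7).
Since F(a, b, c) ≡ 5 ≠ 0 (mod 7), P does NOT lie on the curve.


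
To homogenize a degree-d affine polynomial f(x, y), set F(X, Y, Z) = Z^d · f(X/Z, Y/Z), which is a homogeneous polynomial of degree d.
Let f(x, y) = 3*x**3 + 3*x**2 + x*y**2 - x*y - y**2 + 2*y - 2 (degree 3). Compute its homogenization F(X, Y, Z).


F(X, Y, Z) = 3*X**3 + 3*X**2*Z + X*Y**2 - X*Y*Z - Y**2*Z + 2*Y*Z**2 - 2*Z**3

deg(f) = 3.
Substitute x = X/Z, y = Y/Z into f, then multiply by Z^3.
  monomial 3·x^3·y^0 ↦ 3·X^3·Y^0·Z^0.
  monomial 3·x^2·y^0 ↦ 3·X^2·Y^0·Z^1.
  monomial 1·x^1·y^2 ↦ 1·X^1·Y^2·Z^0.
  monomial -1·x^1·y^1 ↦ -1·X^1·Y^1·Z^1.
  monomial -1·x^0·y^2 ↦ -1·X^0·Y^2·Z^1.
  monomial 2·x^0·y^1 ↦ 2·X^0·Y^1·Z^2.
  monomial -2·x^0·y^0 ↦ -2·X^0·Y^0·Z^3.
Collecting: F(X, Y, Z) = 3*X**3 + 3*X**2*Z + X*Y**2 - X*Y*Z - Y**2*Z + 2*Y*Z**2 - 2*Z**3.


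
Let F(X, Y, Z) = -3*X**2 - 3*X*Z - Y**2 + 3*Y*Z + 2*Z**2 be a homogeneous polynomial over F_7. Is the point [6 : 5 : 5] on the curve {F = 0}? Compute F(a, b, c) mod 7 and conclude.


F(6,5,5) ≡ 0 (mod 7); P is on the curve.

Evaluate F(6, 5, 5) term-by-term (mod 7).
  -3*X**2 ↦ -3·36·1·1 = -108
  -3*X*Z ↦ -3·6·1·5 = -90
  -Y**2 ↦ -1·1·25·1 = -25
  3*Y*Z ↦ 3·1·5·5 = 75
  2*Z**2 ↦ 2·1·1·25 = 50
Sum: F(6, 5, 5) = (-108) + (-90) + (-25) + (75) + (50) = -98.
Reducing mod 7: -98 ≡ 0 (mod 7).
Since F(a, b, c) ≡ 0 (mod 7), P lies on the curve.


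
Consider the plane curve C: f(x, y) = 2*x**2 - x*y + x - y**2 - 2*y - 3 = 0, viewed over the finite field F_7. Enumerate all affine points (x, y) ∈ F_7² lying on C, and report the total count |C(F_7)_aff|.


Affine F_7-points: {(1, 0), (1, 4), (2, 0), (2, 3), (4, 4), (6, 3)}; count = 6.

For each of the 49 pairs (x, y) ∈ F_7², evaluate f(x, y) mod 7. Record the zeros.
  x = 0: [0↦4, 1↦1, 2↦3, 3↦3, 4↦1, 5↦4, 6↦5]  zeros at y ∈ ∅
  x = 1: [0↦0, 1↦3, 2↦4, 3↦3, 4↦0, 5↦2, 6↦2]  zeros at y ∈ {0, 4}
  x = 2: [0↦0, 1↦2, 2↦2, 3↦0, 4↦3, 5↦4, 6↦3]  zeros at y ∈ {0, 3}
  x = 3: [0↦4, 1↦5, 2↦4, 3↦1, 4↦3, 5↦3, 6↦1]  zeros at y ∈ ∅
  x = 4: [0↦5, 1↦5, 2↦3, 3↦6, 4↦0, 5↦6, 6↦3]  zeros at y ∈ {4}
  x = 5: [0↦3, 1↦2, 2↦6, 3↦1, 4↦1, 5↦6, 6↦2]  zeros at y ∈ ∅
  x = 6: [0↦5, 1↦3, 2↦6, 3↦0, 4↦6, 5↦3, 6↦5]  zeros at y ∈ {3}
Collecting zeros: affine points = {(1, 0), (1, 4), (2, 0), (2, 3), (4, 4), (6, 3)}.
Total count |C(F_7)_aff| = 6.


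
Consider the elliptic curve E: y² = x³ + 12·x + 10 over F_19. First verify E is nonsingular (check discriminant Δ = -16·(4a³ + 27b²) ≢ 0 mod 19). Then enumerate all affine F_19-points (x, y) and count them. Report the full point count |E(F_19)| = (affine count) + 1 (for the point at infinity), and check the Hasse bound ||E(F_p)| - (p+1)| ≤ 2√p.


Affine points = {(1, 2), (1, 17), (2, 2), (2, 17), (3, 4), (3, 15), (5, 9), (5, 10), (7, 0), (9, 7), (9, 12), (10, 3), (10, 16), (12, 1), (12, 18), (13, 8), (13, 11), (16, 2), (16, 17), (17, 4), (17, 15), (18, 4), (18, 15)}; affine count = 23; |E(F_19)| = 24.

Discriminant check: Δ ∝ 4a³ + 27b² = 4·12³ + 27·10² = 4·1728 + 27·100 ≡ 17 (mod 19). Nonzero ⇒ E is nonsingular.
For each x ∈ F_19, compute rhs = x³ + 12·x + 10 mod 19, then count y ∈ F_19 with y² ≡ rhs.
  x = 0: rhs = 10, matching y values: none (0 points).
  x = 1: rhs = 4, matching y values: 2, 17 (2 points).
  x = 2: rhs = 4, matching y values: 2, 17 (2 points).
  x = 3: rhs = 16, matching y values: 4, 15 (2 points).
  x = 4: rhs = 8, matching y values: none (0 points).
  x = 5: rhs = 5, matching y values: 9, 10 (2 points).
  x = 6: rhs = 13, matching y values: none (0 points).
  x = 7: rhs = 0, matching y values: 0 (1 points).
  x = 8: rhs = 10, matching y values: none (0 points).
  x = 9: rhs = 11, matching y values: 7, 12 (2 points).
  x = 10: rhs = 9, matching y values: 3, 16 (2 points).
  x = 11: rhs = 10, matching y values: none (0 points).
  x = 12: rhs = 1, matching y values: 1, 18 (2 points).
  x = 13: rhs = 7, matching y values: 8, 11 (2 points).
  x = 14: rhs = 15, matching y values: none (0 points).
  x = 15: rhs = 12, matching y values: none (0 points).
  x = 16: rhs = 4, matching y values: 2, 17 (2 points).
  x = 17: rhs = 16, matching y values: 4, 15 (2 points).
  x = 18: rhs = 16, matching y values: 4, 15 (2 points).
Total affine count: 23.
Full point count |E(F_19)| = 23 + 1 = 24.
Hasse bound: |24 − (19+1)| = |4| = 4 ≤ 2√19 ≈ 8.7178 ✓.


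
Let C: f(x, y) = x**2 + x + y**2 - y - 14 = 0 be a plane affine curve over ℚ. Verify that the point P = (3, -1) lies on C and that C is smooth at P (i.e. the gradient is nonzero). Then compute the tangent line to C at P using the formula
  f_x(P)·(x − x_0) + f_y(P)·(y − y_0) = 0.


Tangent line at P: 7*x - 3*y - 24 = 0.

Step 1: f(3, -1) = 0, so P lies on C.
Step 2: partial derivatives
  f_x(x, y) = 2*x + 1, f_y(x, y) = 2*y - 1.
  f_x(P) = 7, f_y(P) = -3 (gradient nonzero, so P is smooth).
Step 3: tangent line at P: 7·(x − 3) + -3·(y − -1) = 0.
Expanding: 7*x - 3*y - 24 = 0.


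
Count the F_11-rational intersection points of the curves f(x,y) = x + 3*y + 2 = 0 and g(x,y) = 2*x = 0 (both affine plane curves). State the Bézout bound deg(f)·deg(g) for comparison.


Common zeros: {(0, 3)}; count = 1; Bézout bound = 1.

deg(f) = 1, deg(g) = 1, so Bézout bound = 1.
Scan x ∈ F_11. For each x, list the y ∈ F_11 with f(x, y) ≡ 0 and those with g(x, y) ≡ 0 (mod 11); the common zeros in that column are the intersection.
  x = 0: f ≡ 0 at y ∈ {3}; g ≡ 0 at y ∈ {0, 1, 2, 3, 4, 5, 6, 7, 8, 9, 10}; common: {3}.
  x = 1: f ≡ 0 at y ∈ {10}; g ≡ 0 at y ∈ ∅; common: ∅.
  x = 2: f ≡ 0 at y ∈ {6}; g ≡ 0 at y ∈ ∅; common: ∅.
  x = 3: f ≡ 0 at y ∈ {2}; g ≡ 0 at y ∈ ∅; common: ∅.
  x = 4: f ≡ 0 at y ∈ {9}; g ≡ 0 at y ∈ ∅; common: ∅.
  x = 5: f ≡ 0 at y ∈ {5}; g ≡ 0 at y ∈ ∅; common: ∅.
  x = 6: f ≡ 0 at y ∈ {1}; g ≡ 0 at y ∈ ∅; common: ∅.
  x = 7: f ≡ 0 at y ∈ {8}; g ≡ 0 at y ∈ ∅; common: ∅.
  x = 8: f ≡ 0 at y ∈ {4}; g ≡ 0 at y ∈ ∅; common: ∅.
  x = 9: f ≡ 0 at y ∈ {0}; g ≡ 0 at y ∈ ∅; common: ∅.
  x = 10: f ≡ 0 at y ∈ {7}; g ≡ 0 at y ∈ ∅; common: ∅.
Collecting: common zeros = {(0, 3)}, so the count is 1.
Comparison with the Bézout bound: 1 ≤ 1 = deg(f)·deg(g), as expected for curves with no common component (the bound is attained).


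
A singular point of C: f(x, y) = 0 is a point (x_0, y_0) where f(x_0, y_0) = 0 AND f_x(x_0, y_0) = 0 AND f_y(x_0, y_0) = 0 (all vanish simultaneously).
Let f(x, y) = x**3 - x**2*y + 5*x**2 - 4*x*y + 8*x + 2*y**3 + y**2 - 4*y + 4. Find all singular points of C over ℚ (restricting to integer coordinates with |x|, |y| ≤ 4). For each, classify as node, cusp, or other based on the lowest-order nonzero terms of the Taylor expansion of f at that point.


Singular points: {(-2, 0)}; classification: node.

Compute partial derivatives:
  f_x = 3*x**2 - 2*x*y + 10*x - 4*y + 8.
  f_y = -x**2 - 4*x + 6*y**2 + 2*y - 4.
Scan x_0 ∈ {−4, ..., 4}. For each x_0, f_y(x_0, y) is a polynomial in y; find its integer roots y ∈ {−4, ..., 4}, then test f_x and f at those candidates.
  x = -4: f_y(-4, y) = 6*y**2 + 2*y - 4; vanishes at y ∈ {-1}. (-4, -1): f_x = 12 ≠ 0.
  x = -3: f_y(-3, y) = 6*y**2 + 2*y - 1; no integer root y with |y| ≤ 4.
  x = -2: f_y(-2, y) = 6*y**2 + 2*y; vanishes at y ∈ {0}. (-2, 0): f_x = 0, f = 0 — SINGULAR.
  x = -1: f_y(-1, y) = 6*y**2 + 2*y - 1; no integer root y with |y| ≤ 4.
  x = 0: f_y(0, y) = 6*y**2 + 2*y - 4; vanishes at y ∈ {-1}. (0, -1): f_x = 12 ≠ 0.
  x = 1: f_y(1, y) = 6*y**2 + 2*y - 9; no integer root y with |y| ≤ 4.
  x = 2: f_y(2, y) = 6*y**2 + 2*y - 16; no integer root y with |y| ≤ 4.
  x = 3: f_y(3, y) = 6*y**2 + 2*y - 25; no integer root y with |y| ≤ 4.
  x = 4: f_y(4, y) = 6*y**2 + 2*y - 36; no integer root y with |y| ≤ 4.
Only singular point on the grid: (-2, 0).
Classify: substitute x = -2 + u, y = 0 + v and expand: f = u**3 - u**2*v - u**2 + 2*v**3 + v**2.
No constant or linear terms (consistent with a singular point). Quadratic part: -u**2 + v**2. Cubic part: u**3 - u**2*v + 2*v**3.
The quadratic part v**2 - u**2 = (v − u)(v + u) splits into two distinct linear factors, so there are two distinct tangent lines y − 0 = ±(x − -2) — this is a node (ordinary double point).
Classification: node.


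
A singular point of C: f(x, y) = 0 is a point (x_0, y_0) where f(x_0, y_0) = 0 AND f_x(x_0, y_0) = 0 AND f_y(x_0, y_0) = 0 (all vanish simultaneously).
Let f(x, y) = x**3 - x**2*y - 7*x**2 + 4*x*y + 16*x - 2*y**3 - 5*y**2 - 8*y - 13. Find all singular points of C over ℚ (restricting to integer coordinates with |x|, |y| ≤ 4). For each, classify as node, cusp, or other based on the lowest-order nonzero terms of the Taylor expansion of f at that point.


Singular points: {(2, -1)}; classification: cusp.

Compute partial derivatives:
  f_x = 3*x**2 - 2*x*y - 14*x + 4*y + 16.
  f_y = -x**2 + 4*x - 6*y**2 - 10*y - 8.
Scan x_0 ∈ {−4, ..., 4}. For each x_0, f_y(x_0, y) is a polynomial in y; find its integer roots y ∈ {−4, ..., 4}, then test f_x and f at those candidates.
  x = -4: f_y(-4, y) = -6*y**2 - 10*y - 40; no integer root y with |y| ≤ 4.
  x = -3: f_y(-3, y) = -6*y**2 - 10*y - 29; no integer root y with |y| ≤ 4.
  x = -2: f_y(-2, y) = -6*y**2 - 10*y - 20; no integer root y with |y| ≤ 4.
  x = -1: f_y(-1, y) = -6*y**2 - 10*y - 13; no integer root y with |y| ≤ 4.
  x = 0: f_y(0, y) = -6*y**2 - 10*y - 8; no integer root y with |y| ≤ 4.
  x = 1: f_y(1, y) = -6*y**2 - 10*y - 5; no integer root y with |y| ≤ 4.
  x = 2: f_y(2, y) = -6*y**2 - 10*y - 4; vanishes at y ∈ {-1}. (2, -1): f_x = 0, f = 0 — SINGULAR.
  x = 3: f_y(3, y) = -6*y**2 - 10*y - 5; no integer root y with |y| ≤ 4.
  x = 4: f_y(4, y) = -6*y**2 - 10*y - 8; no integer root y with |y| ≤ 4.
Only singular point on the grid: (2, -1).
Classify: substitute x = 2 + u, y = -1 + v and expand: f = u**3 - u**2*v - 2*v**3 + v**2.
No constant or linear terms (consistent with a singular point). Quadratic part: v**2. Cubic part: u**3 - u**2*v - 2*v**3.
The quadratic part v**2 is a perfect square, so there is a single (double) tangent line v = 0, i.e. y = -1. Restricting the cubic part to that line (v = 0) leaves u**3 ≠ 0, so f is not divisible by v and the branch is v² ≈ -u**3 to lowest order — this is a cusp.
Classification: cusp.


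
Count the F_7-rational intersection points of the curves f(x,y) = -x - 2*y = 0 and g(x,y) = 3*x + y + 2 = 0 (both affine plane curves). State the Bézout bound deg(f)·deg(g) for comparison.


Common zeros: {(2, 6)}; count = 1; Bézout bound = 1.

deg(f) = 1, deg(g) = 1, so Bézout bound = 1.
Scan x ∈ F_7. For each x, list the y ∈ F_7 with f(x, y) ≡ 0 and those with g(x, y) ≡ 0 (mod 7); the common zeros in that column are the intersection.
  x = 0: f ≡ 0 at y ∈ {0}; g ≡ 0 at y ∈ {5}; common: ∅.
  x = 1: f ≡ 0 at y ∈ {3}; g ≡ 0 at y ∈ {2}; common: ∅.
  x = 2: f ≡ 0 at y ∈ {6}; g ≡ 0 at y ∈ {6}; common: {6}.
  x = 3: f ≡ 0 at y ∈ {2}; g ≡ 0 at y ∈ {3}; common: ∅.
  x = 4: f ≡ 0 at y ∈ {5}; g ≡ 0 at y ∈ {0}; common: ∅.
  x = 5: f ≡ 0 at y ∈ {1}; g ≡ 0 at y ∈ {4}; common: ∅.
  x = 6: f ≡ 0 at y ∈ {4}; g ≡ 0 at y ∈ {1}; common: ∅.
Collecting: common zeros = {(2, 6)}, so the count is 1.
Comparison with the Bézout bound: 1 ≤ 1 = deg(f)·deg(g), as expected for curves with no common component (the bound is attained).


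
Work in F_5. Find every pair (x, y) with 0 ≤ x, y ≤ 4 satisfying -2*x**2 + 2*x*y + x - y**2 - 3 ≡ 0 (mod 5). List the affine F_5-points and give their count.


Affine F_5-points: {(2, 2), (3, 2), (3, 4), (4, 4)}; count = 4.

For each of the 25 pairs (x, y) ∈ F_5², evaluate f(x, y) mod 5. Record the zeros.
  x = 0: [0↦2, 1↦1, 2↦3, 3↦3, 4↦1]  zeros at y ∈ ∅
  x = 1: [0↦1, 1↦2, 2↦1, 3↦3, 4↦3]  zeros at y ∈ ∅
  x = 2: [0↦1, 1↦4, 2↦0, 3↦4, 4↦1]  zeros at y ∈ {2}
  x = 3: [0↦2, 1↦2, 2↦0, 3↦1, 4↦0]  zeros at y ∈ {2, 4}
  x = 4: [0↦4, 1↦1, 2↦1, 3↦4, 4↦0]  zeros at y ∈ {4}
Collecting zeros: affine points = {(2, 2), (3, 2), (3, 4), (4, 4)}.
Total count |C(F_5)_aff| = 4.


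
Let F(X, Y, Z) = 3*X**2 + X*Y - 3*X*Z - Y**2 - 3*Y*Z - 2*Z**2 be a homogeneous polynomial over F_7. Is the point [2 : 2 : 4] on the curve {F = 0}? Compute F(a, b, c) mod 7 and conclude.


F(2,2,4) ≡ 2 (mod 7); P is NOT on the curve.

Evaluate F(2, 2, 4) term-by-term (mod 7).
  3*X**2 ↦ 3·4·1·1 = 12
  X*Y ↦ 1·2·2·1 = 4
  -3*X*Z ↦ -3·2·1·4 = -24
  -Y**2 ↦ -1·1·4·1 = -4
  -3*Y*Z ↦ -3·1·2·4 = -24
  -2*Z**2 ↦ -2·1·1·16 = -32
Sum: F(2, 2, 4) = (12) + (4) + (-24) + (-4) + (-24) + (-32) = -68.
Reducing mod 7: -68 ≡ 2 (mod 7).
Since F(a, b, c) ≡ 2 ≠ 0 (mod 7), P does NOT lie on the curve.


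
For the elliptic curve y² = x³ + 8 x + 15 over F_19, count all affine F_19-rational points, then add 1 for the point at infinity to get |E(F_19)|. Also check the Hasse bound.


Affine points = {(1, 9), (1, 10), (2, 1), (2, 18), (3, 3), (3, 16), (4, 4), (4, 15), (5, 3), (5, 16), (11, 3), (11, 16), (13, 6), (13, 13), (18, 5), (18, 14)}; affine count = 16; |E(F_19)| = 17.

Discriminant check: Δ ∝ 4a³ + 27b² = 4·8³ + 27·15² = 4·512 + 27·225 ≡ 10 (mod 19). Nonzero ⇒ E is nonsingular.
For each x ∈ F_19, compute rhs = x³ + 8·x + 15 mod 19, then count y ∈ F_19 with y² ≡ rhs.
  x = 0: rhs = 15, matching y values: none (0 points).
  x = 1: rhs = 5, matching y values: 9, 10 (2 points).
  x = 2: rhs = 1, matching y values: 1, 18 (2 points).
  x = 3: rhs = 9, matching y values: 3, 16 (2 points).
  x = 4: rhs = 16, matching y values: 4, 15 (2 points).
  x = 5: rhs = 9, matching y values: 3, 16 (2 points).
  x = 6: rhs = 13, matching y values: none (0 points).
  x = 7: rhs = 15, matching y values: none (0 points).
  x = 8: rhs = 2, matching y values: none (0 points).
  x = 9: rhs = 18, matching y values: none (0 points).
  x = 10: rhs = 12, matching y values: none (0 points).
  x = 11: rhs = 9, matching y values: 3, 16 (2 points).
  x = 12: rhs = 15, matching y values: none (0 points).
  x = 13: rhs = 17, matching y values: 6, 13 (2 points).
  x = 14: rhs = 2, matching y values: none (0 points).
  x = 15: rhs = 14, matching y values: none (0 points).
  x = 16: rhs = 2, matching y values: none (0 points).
  x = 17: rhs = 10, matching y values: none (0 points).
  x = 18: rhs = 6, matching y values: 5, 14 (2 points).
Total affine count: 16.
Full point count |E(F_19)| = 16 + 1 = 17.
Hasse bound: |17 − (19+1)| = |-3| = 3 ≤ 2√19 ≈ 8.7178 ✓.
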